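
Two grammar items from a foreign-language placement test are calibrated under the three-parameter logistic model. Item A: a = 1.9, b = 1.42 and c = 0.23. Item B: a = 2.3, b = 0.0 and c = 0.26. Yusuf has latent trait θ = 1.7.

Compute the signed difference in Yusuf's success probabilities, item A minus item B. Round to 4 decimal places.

P(θ) = c + (1 − c) · 1 / (1 + exp(−a(θ − b)))
P_A = 0.7151
P_B = 0.9855
P_A − P_B = -0.2704

-0.2704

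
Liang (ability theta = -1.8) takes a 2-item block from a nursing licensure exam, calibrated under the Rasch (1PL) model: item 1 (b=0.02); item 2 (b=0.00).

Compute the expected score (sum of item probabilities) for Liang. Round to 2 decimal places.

P(theta) = 1 / (1 + exp(−(theta − b)))
P_1 = 1/(1+e^{1.8200}) = 0.1394
P_2 = 1/(1+e^{1.8000}) = 0.1419
E[score] = 0.1394 + 0.1419 = 0.2813

0.28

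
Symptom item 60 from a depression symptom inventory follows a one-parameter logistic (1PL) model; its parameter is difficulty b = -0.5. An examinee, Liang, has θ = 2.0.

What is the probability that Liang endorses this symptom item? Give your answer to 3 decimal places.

0.924

P(θ) = 1 / (1 + exp(−(θ − b)))
Exponent: (2.0 − (-0.5)) = 2.5000
1/(1 + e^{-2.5000}) = 0.9241
P = 0.9241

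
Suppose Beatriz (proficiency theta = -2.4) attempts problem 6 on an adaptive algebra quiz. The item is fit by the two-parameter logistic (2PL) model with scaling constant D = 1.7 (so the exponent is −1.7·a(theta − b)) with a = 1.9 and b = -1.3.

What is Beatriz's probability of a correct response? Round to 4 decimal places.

P(theta) = 1 / (1 + exp(−D·a(theta − b)))
Exponent: 1.7 × 1.9 × (-2.4 − (-1.3)) = -3.5530
1/(1 + e^{3.5530}) = 0.0278
P = 0.0278

0.0278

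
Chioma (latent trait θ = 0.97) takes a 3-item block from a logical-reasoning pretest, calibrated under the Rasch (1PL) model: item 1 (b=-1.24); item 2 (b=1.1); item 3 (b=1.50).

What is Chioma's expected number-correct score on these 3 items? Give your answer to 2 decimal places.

1.74

P(θ) = 1 / (1 + exp(−(θ − b)))
P_1 = 1/(1+e^{-2.2100}) = 0.9011
P_2 = 1/(1+e^{0.1300}) = 0.4675
P_3 = 1/(1+e^{0.5300}) = 0.3705
E[score] = 0.9011 + 0.4675 + 0.3705 = 1.7392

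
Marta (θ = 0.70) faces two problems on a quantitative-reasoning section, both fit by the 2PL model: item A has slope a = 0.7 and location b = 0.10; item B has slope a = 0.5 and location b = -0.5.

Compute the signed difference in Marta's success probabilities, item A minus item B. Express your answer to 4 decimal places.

-0.0422

P(θ) = 1 / (1 + exp(−a(θ − b)))
P_A = 0.6035
P_B = 0.6457
P_A − P_B = -0.0422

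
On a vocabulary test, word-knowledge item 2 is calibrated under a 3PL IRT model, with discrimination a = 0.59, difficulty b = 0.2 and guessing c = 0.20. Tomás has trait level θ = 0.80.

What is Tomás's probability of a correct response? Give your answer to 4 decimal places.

0.6701

P(θ) = c + (1 − c) · 1 / (1 + exp(−a(θ − b)))
Exponent: 0.59 × (0.80 − 0.2) = 0.3540
1/(1 + e^{-0.3540}) = 0.5876
P = 0.20 + 0.80 × 0.5876 = 0.6701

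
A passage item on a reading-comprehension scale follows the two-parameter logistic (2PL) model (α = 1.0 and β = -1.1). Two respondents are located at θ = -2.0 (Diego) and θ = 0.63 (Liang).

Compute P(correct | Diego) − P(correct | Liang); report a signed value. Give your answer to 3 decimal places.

P(θ) = 1 / (1 + exp(−α(θ − β)))
P(Diego) = 0.2891  [exponent -0.9000]
P(Liang) = 0.8494  [exponent 1.7300]
Difference = 0.2891 − 0.8494 = -0.5604

-0.560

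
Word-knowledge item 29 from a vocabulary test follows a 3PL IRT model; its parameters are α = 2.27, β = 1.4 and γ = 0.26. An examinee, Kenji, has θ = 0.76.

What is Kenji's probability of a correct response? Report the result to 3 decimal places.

0.400

P(θ) = γ + (1 − γ) · 1 / (1 + exp(−α(θ − β)))
Exponent: 2.27 × (0.76 − 1.4) = -1.4528
1/(1 + e^{1.4528}) = 0.1896
P = 0.26 + 0.74 × 0.1896 = 0.4003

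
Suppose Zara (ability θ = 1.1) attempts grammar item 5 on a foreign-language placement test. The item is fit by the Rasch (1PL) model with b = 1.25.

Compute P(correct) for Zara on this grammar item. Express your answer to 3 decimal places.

P(θ) = 1 / (1 + exp(−(θ − b)))
Exponent: (1.1 − 1.25) = -0.1500
1/(1 + e^{0.1500}) = 0.4626
P = 0.4626

0.463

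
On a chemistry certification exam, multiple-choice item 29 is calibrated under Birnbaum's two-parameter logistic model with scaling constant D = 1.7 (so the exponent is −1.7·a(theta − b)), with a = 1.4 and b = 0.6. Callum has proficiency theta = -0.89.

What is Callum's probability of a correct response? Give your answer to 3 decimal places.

P(theta) = 1 / (1 + exp(−D·a(theta − b)))
Exponent: 1.7 × 1.4 × (-0.89 − 0.6) = -3.5462
1/(1 + e^{3.5462}) = 0.0280
P = 0.0280

0.028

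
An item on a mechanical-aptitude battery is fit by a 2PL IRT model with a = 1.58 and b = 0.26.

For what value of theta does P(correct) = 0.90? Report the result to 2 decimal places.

1.65

P(theta) = 1 / (1 + exp(−a(theta − b)))
logit = ln(0.9000/0.1000) = 2.1972
theta = b + logit/(a) = 0.26 + 2.1972/1.5800 = 1.6506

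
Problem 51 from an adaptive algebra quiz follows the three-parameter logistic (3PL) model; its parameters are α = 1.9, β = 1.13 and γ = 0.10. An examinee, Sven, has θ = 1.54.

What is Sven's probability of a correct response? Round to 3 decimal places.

0.717

P(θ) = γ + (1 − γ) · 1 / (1 + exp(−α(θ − β)))
Exponent: 1.9 × (1.54 − 1.13) = 0.7790
1/(1 + e^{-0.7790}) = 0.6855
P = 0.10 + 0.90 × 0.6855 = 0.7169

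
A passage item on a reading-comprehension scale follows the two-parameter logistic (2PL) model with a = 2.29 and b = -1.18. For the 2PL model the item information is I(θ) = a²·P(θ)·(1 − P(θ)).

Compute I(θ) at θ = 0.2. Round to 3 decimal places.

P = 1/(1+e^{-3.1602}) = 0.9593
P(1−P) = 0.9593 × 0.0407 = 0.0390
I = a² × P(1−P) = 2.29² × 0.0390 = 0.20471

0.205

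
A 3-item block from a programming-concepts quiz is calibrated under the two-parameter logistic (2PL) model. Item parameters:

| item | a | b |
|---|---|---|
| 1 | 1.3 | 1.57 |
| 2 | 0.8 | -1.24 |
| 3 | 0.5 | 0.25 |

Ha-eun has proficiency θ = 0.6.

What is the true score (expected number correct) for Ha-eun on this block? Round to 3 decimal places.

1.578

P(θ) = 1 / (1 + exp(−a(θ − b)))
P_1 = 1/(1+e^{1.2610}) = 0.2208
P_2 = 1/(1+e^{-1.4720}) = 0.8134
P_3 = 1/(1+e^{-0.1750}) = 0.5436
E[score] = 0.2208 + 0.8134 + 0.5436 = 1.5778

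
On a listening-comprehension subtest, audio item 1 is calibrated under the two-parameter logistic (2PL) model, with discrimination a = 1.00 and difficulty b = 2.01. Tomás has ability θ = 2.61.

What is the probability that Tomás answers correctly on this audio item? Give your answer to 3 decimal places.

0.646

P(θ) = 1 / (1 + exp(−a(θ − b)))
Exponent: 1.00 × (2.61 − 2.01) = 0.6000
1/(1 + e^{-0.6000}) = 0.6457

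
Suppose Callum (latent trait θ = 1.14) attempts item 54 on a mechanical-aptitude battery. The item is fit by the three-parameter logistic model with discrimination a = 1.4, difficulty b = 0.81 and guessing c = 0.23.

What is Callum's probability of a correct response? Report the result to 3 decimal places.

0.702

P(θ) = c + (1 − c) · 1 / (1 + exp(−a(θ − b)))
Exponent: 1.4 × (1.14 − 0.81) = 0.4620
1/(1 + e^{-0.4620}) = 0.6135
P = 0.23 + 0.77 × 0.6135 = 0.7024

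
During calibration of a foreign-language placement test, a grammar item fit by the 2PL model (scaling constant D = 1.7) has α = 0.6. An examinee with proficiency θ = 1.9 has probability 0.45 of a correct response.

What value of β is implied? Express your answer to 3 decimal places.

P(θ) = 1 / (1 + exp(−D·α(θ − β)))
logit(0.45) = ln(0.45/0.55) = -0.2007
β = θ − logit/(1.7·α) = 1.9 − (-0.2007)/1.0200 = 2.0967

2.097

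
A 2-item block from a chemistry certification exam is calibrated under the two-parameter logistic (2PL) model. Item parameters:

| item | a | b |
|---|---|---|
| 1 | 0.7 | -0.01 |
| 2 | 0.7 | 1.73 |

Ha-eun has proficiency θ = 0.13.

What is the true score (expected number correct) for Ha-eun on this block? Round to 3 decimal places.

P(θ) = 1 / (1 + exp(−a(θ − b)))
P_1 = 1/(1+e^{-0.0980}) = 0.5245
P_2 = 1/(1+e^{1.1200}) = 0.2460
E[score] = 0.5245 + 0.2460 = 0.7705

0.770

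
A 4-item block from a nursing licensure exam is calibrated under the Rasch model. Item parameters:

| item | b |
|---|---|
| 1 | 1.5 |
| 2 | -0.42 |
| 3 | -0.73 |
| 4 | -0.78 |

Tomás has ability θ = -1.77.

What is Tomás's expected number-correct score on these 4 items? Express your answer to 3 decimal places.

0.775

P(θ) = 1 / (1 + exp(−(θ − b)))
P_1 = 1/(1+e^{3.2700}) = 0.0366
P_2 = 1/(1+e^{1.3500}) = 0.2059
P_3 = 1/(1+e^{1.0400}) = 0.2611
P_4 = 1/(1+e^{0.9900}) = 0.2709
E[score] = 0.0366 + 0.2059 + 0.2611 + 0.2709 = 0.7745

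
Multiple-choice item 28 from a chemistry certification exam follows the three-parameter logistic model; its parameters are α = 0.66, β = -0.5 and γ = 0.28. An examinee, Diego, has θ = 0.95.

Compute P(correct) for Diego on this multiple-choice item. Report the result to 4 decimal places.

P(θ) = γ + (1 − γ) · 1 / (1 + exp(−α(θ − β)))
Exponent: 0.66 × (0.95 − (-0.5)) = 0.9570
1/(1 + e^{-0.9570}) = 0.7225
P = 0.28 + 0.72 × 0.7225 = 0.8002

0.8002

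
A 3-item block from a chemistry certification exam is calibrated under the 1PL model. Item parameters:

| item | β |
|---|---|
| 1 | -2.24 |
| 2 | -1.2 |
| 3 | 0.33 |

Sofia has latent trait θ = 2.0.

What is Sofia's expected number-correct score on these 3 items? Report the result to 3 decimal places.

2.788

P(θ) = 1 / (1 + exp(−(θ − β)))
P_1 = 1/(1+e^{-4.2400}) = 0.9858
P_2 = 1/(1+e^{-3.2000}) = 0.9608
P_3 = 1/(1+e^{-1.6700}) = 0.8416
E[score] = 0.9858 + 0.9608 + 0.8416 = 2.7882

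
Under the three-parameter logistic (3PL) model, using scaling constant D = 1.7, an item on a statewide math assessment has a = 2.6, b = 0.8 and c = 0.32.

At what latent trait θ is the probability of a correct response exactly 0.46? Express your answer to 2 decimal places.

P(θ) = c + (1 − c) · 1 / (1 + exp(−D·a(θ − b)))
Remove guessing floor: (0.46 − 0.32)/(1 − 0.32) = 0.2059
logit = ln(0.2059/0.7941) = -1.3499
θ = b + logit/(1.7·a) = 0.8 + (-1.3499)/4.4200 = 0.4946

0.49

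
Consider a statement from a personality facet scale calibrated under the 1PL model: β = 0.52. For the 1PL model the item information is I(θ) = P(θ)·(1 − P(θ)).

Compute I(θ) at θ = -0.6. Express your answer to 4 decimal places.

P = 1/(1+e^{1.1200}) = 0.2460
P(1−P) = 0.2460 × 0.7540 = 0.1855
I = P(1−P) = 0.18549

0.1855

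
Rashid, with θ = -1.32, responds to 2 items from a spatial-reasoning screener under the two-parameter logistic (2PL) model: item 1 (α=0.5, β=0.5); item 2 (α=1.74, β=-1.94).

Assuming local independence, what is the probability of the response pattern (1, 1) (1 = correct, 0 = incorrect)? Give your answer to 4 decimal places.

P(θ) = 1 / (1 + exp(−α(θ − β)))
P_1 = 1/(1+e^{0.9100}) = 0.2870
P_2 = 1/(1+e^{-1.0788}) = 0.7463
L = P_1 × P_2 = 0.2870 × 0.7463 = 0.21418

0.2142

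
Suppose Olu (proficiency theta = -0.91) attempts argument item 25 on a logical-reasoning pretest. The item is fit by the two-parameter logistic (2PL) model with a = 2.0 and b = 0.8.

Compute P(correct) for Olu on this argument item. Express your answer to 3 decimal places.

P(theta) = 1 / (1 + exp(−a(theta − b)))
Exponent: 2.0 × (-0.91 − 0.8) = -3.4200
1/(1 + e^{3.4200}) = 0.0317

0.032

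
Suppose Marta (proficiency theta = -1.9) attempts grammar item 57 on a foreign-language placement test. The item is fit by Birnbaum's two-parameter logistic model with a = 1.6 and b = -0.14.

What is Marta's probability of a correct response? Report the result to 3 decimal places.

P(theta) = 1 / (1 + exp(−a(theta − b)))
Exponent: 1.6 × (-1.9 − (-0.14)) = -2.8160
1/(1 + e^{2.8160}) = 0.0565

0.056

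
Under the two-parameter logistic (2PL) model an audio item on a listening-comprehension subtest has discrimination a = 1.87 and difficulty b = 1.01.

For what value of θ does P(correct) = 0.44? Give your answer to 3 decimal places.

P(θ) = 1 / (1 + exp(−a(θ − b)))
logit = ln(0.4400/0.5600) = -0.2412
θ = b + logit/(a) = 1.01 + (-0.2412)/1.8700 = 0.8810

0.881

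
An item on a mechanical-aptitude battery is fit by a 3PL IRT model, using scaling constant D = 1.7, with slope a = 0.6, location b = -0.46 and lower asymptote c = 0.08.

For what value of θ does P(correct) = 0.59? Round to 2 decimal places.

-0.25

P(θ) = c + (1 − c) · 1 / (1 + exp(−D·a(θ − b)))
Remove guessing floor: (0.59 − 0.08)/(1 − 0.08) = 0.5543
logit = ln(0.5543/0.4457) = 0.2183
θ = b + logit/(1.7·a) = -0.46 + 0.2183/1.0200 = -0.2460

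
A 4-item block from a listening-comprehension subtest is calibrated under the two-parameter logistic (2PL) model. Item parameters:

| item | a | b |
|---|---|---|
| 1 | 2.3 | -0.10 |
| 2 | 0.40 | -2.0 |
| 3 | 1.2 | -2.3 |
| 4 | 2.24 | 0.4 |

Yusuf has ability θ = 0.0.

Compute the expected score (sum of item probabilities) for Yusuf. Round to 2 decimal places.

P(θ) = 1 / (1 + exp(−a(θ − b)))
P_1 = 1/(1+e^{-0.2300}) = 0.5572
P_2 = 1/(1+e^{-0.8000}) = 0.6900
P_3 = 1/(1+e^{-2.7600}) = 0.9405
P_4 = 1/(1+e^{0.8960}) = 0.2899
E[score] = 0.5572 + 0.6900 + 0.9405 + 0.2899 = 2.4776

2.48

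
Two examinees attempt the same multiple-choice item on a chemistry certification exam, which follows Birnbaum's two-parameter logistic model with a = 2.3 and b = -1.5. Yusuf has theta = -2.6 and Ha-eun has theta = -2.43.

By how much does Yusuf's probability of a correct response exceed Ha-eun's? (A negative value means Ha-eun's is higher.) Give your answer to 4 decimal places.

-0.0316

P(theta) = 1 / (1 + exp(−a(theta − b)))
P(Yusuf) = 0.0738  [exponent -2.5300]
P(Ha-eun) = 0.1054  [exponent -2.1390]
Difference = 0.0738 − 0.1054 = -0.0316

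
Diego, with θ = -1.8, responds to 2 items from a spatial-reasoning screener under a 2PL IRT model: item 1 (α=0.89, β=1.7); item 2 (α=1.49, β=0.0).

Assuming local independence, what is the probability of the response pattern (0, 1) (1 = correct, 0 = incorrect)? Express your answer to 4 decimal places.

P(θ) = 1 / (1 + exp(−α(θ − β)))
P_1 = 1/(1+e^{3.1150}) = 0.0425
P_2 = 1/(1+e^{2.6820}) = 0.0640
L = (1−P_1) × P_2 = 0.9575 × 0.0640 = 0.06132

0.0613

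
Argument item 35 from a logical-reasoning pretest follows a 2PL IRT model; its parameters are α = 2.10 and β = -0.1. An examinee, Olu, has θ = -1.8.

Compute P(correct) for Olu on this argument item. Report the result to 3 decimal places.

0.027

P(θ) = 1 / (1 + exp(−α(θ − β)))
Exponent: 2.10 × (-1.8 − (-0.1)) = -3.5700
1/(1 + e^{3.5700}) = 0.0274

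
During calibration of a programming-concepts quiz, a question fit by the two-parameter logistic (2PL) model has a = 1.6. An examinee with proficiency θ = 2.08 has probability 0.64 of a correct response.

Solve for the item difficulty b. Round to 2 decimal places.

P(θ) = 1 / (1 + exp(−a(θ − b)))
logit(0.64) = ln(0.64/0.36) = 0.5754
b = θ − logit/(a) = 2.08 − 0.5754/1.6000 = 1.7204

1.72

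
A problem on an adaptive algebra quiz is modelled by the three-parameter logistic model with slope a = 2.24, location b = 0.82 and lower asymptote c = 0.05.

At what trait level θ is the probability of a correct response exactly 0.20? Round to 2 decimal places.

P(θ) = c + (1 − c) · 1 / (1 + exp(−a(θ − b)))
Remove guessing floor: (0.20 − 0.05)/(1 − 0.05) = 0.1579
logit = ln(0.1579/0.8421) = -1.6740
θ = b + logit/(a) = 0.82 + (-1.6740)/2.2400 = 0.0727

0.07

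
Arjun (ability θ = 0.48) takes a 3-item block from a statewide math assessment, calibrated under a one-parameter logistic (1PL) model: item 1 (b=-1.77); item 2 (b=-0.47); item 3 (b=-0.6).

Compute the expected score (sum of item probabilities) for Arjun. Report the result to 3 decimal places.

2.372

P(θ) = 1 / (1 + exp(−(θ − b)))
P_1 = 1/(1+e^{-2.2500}) = 0.9047
P_2 = 1/(1+e^{-0.9500}) = 0.7211
P_3 = 1/(1+e^{-1.0800}) = 0.7465
E[score] = 0.9047 + 0.7211 + 0.7465 = 2.3723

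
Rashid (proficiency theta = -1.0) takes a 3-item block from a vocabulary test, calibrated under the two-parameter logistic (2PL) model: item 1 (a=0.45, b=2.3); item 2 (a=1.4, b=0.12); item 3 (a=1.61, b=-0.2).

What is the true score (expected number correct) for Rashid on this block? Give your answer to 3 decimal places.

P(theta) = 1 / (1 + exp(−a(theta − b)))
P_1 = 1/(1+e^{1.4850}) = 0.1847
P_2 = 1/(1+e^{1.5680}) = 0.1725
P_3 = 1/(1+e^{1.2880}) = 0.2162
E[score] = 0.1847 + 0.1725 + 0.2162 = 0.5734

0.573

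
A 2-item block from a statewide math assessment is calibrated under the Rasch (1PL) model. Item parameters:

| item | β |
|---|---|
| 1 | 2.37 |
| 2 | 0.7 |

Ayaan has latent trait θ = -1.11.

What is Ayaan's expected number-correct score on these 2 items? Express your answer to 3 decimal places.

0.171

P(θ) = 1 / (1 + exp(−(θ − β)))
P_1 = 1/(1+e^{3.4800}) = 0.0299
P_2 = 1/(1+e^{1.8100}) = 0.1406
E[score] = 0.0299 + 0.1406 = 0.1705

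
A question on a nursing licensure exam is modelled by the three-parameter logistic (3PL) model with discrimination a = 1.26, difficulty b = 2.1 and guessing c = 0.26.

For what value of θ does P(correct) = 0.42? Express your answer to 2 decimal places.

P(θ) = c + (1 − c) · 1 / (1 + exp(−a(θ − b)))
Remove guessing floor: (0.42 − 0.26)/(1 − 0.26) = 0.2162
logit = ln(0.2162/0.7838) = -1.2879
θ = b + logit/(a) = 2.1 + (-1.2879)/1.2600 = 1.0779

1.08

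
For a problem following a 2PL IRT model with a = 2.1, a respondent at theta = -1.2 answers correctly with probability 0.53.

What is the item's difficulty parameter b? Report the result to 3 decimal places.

P(theta) = 1 / (1 + exp(−a(theta − b)))
logit(0.53) = ln(0.53/0.47) = 0.1201
b = theta − logit/(a) = -1.2 − 0.1201/2.1000 = -1.2572

-1.257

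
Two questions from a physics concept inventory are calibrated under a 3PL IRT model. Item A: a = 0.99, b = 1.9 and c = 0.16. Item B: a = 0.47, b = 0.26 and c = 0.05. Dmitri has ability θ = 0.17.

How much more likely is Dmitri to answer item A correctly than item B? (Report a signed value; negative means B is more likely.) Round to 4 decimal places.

P(θ) = c + (1 − c) · 1 / (1 + exp(−a(θ − b)))
P_A = 0.2884
P_B = 0.5150
P_A − P_B = -0.2266

-0.2266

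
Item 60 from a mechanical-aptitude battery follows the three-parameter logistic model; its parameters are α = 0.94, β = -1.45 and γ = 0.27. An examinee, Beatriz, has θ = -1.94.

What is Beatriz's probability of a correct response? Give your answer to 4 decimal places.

0.5524

P(θ) = γ + (1 − γ) · 1 / (1 + exp(−α(θ − β)))
Exponent: 0.94 × (-1.94 − (-1.45)) = -0.4606
1/(1 + e^{0.4606}) = 0.3868
P = 0.27 + 0.73 × 0.3868 = 0.5524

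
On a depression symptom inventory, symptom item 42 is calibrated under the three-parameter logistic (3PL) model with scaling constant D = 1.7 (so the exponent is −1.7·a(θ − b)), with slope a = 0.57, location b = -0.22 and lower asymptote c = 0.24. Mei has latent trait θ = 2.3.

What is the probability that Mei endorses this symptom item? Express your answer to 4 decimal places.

0.9392

P(θ) = c + (1 − c) · 1 / (1 + exp(−D·a(θ − b)))
Exponent: 1.7 × 0.57 × (2.3 − (-0.22)) = 2.4419
1/(1 + e^{-2.4419}) = 0.9200
P = 0.24 + 0.76 × 0.9200 = 0.9392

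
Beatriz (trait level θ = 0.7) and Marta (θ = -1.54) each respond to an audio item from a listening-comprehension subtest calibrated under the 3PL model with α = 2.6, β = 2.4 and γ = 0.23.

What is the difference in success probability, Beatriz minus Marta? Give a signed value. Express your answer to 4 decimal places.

0.0091

P(θ) = γ + (1 − γ) · 1 / (1 + exp(−α(θ − β)))
P(Beatriz) = 0.2392  [exponent -4.4200]
P(Marta) = 0.2300  [exponent -10.2440]
Difference = 0.2392 − 0.2300 = 0.0091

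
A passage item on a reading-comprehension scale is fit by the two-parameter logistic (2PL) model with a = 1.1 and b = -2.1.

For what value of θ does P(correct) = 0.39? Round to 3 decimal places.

-2.507

P(θ) = 1 / (1 + exp(−a(θ − b)))
logit = ln(0.3900/0.6100) = -0.4473
θ = b + logit/(a) = -2.1 + (-0.4473)/1.1000 = -2.5066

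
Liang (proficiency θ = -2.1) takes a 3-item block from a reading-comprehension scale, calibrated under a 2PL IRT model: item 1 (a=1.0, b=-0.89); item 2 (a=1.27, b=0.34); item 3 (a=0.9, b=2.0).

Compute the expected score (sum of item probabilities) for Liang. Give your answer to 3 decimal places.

P(θ) = 1 / (1 + exp(−a(θ − b)))
P_1 = 1/(1+e^{1.2100}) = 0.2297
P_2 = 1/(1+e^{3.0988}) = 0.0432
P_3 = 1/(1+e^{3.6900}) = 0.0244
E[score] = 0.2297 + 0.0432 + 0.0244 = 0.2972

0.297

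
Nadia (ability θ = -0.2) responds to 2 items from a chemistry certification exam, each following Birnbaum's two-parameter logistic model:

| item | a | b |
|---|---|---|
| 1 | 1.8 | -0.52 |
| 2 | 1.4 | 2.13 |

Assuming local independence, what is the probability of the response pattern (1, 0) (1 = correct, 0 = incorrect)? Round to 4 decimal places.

P(θ) = 1 / (1 + exp(−a(θ − b)))
P_1 = 1/(1+e^{-0.5760}) = 0.6401
P_2 = 1/(1+e^{3.2620}) = 0.0369
L = P_1 × (1−P_2) = 0.6401 × 0.9631 = 0.61653

0.6165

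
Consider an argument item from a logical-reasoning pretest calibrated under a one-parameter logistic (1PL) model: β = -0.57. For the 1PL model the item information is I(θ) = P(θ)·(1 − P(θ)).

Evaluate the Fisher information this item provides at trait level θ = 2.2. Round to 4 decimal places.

0.0555

P = 1/(1+e^{-2.7700}) = 0.9410
P(1−P) = 0.9410 × 0.0590 = 0.0555
I = P(1−P) = 0.05549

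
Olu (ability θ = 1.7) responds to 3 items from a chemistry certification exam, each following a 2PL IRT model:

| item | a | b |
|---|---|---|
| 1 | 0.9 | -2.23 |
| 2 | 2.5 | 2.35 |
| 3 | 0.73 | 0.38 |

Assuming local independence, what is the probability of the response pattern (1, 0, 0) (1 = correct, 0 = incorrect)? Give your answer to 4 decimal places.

0.2242

P(θ) = 1 / (1 + exp(−a(θ − b)))
P_1 = 1/(1+e^{-3.5370}) = 0.9717
P_2 = 1/(1+e^{1.6250}) = 0.1645
P_3 = 1/(1+e^{-0.9636}) = 0.7238
L = P_1 × (1−P_2) × (1−P_3) = 0.9717 × 0.8355 × 0.2762 = 0.22420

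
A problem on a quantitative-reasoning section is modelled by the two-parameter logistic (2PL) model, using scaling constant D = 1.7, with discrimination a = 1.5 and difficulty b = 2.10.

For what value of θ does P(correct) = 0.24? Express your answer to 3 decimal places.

1.648

P(θ) = 1 / (1 + exp(−D·a(θ − b)))
logit = ln(0.2400/0.7600) = -1.1527
θ = b + logit/(1.7·a) = 2.10 + (-1.1527)/2.5500 = 1.6480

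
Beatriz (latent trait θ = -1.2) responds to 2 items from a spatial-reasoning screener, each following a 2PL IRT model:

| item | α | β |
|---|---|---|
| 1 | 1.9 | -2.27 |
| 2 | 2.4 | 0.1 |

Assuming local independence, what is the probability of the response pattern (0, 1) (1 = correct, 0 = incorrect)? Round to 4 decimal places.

0.0049

P(θ) = 1 / (1 + exp(−α(θ − β)))
P_1 = 1/(1+e^{-2.0330}) = 0.8842
P_2 = 1/(1+e^{3.1200}) = 0.0423
L = (1−P_1) × P_2 = 0.1158 × 0.0423 = 0.00490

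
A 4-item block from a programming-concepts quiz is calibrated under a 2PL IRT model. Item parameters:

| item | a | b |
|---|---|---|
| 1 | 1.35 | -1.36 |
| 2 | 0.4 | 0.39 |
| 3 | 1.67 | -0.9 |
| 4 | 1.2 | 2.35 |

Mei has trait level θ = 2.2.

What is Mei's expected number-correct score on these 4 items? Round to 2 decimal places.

3.11

P(θ) = 1 / (1 + exp(−a(θ − b)))
P_1 = 1/(1+e^{-4.8060}) = 0.9919
P_2 = 1/(1+e^{-0.7240}) = 0.6735
P_3 = 1/(1+e^{-5.1770}) = 0.9944
P_4 = 1/(1+e^{0.1800}) = 0.4551
E[score] = 0.9919 + 0.6735 + 0.9944 + 0.4551 = 3.1149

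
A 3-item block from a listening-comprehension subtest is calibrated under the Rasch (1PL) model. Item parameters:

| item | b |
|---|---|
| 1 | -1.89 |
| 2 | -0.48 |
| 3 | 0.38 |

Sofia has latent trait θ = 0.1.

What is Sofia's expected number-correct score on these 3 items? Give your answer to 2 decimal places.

P(θ) = 1 / (1 + exp(−(θ − b)))
P_1 = 1/(1+e^{-1.9900}) = 0.8797
P_2 = 1/(1+e^{-0.5800}) = 0.6411
P_3 = 1/(1+e^{0.2800}) = 0.4305
E[score] = 0.8797 + 0.6411 + 0.4305 = 1.9513

1.95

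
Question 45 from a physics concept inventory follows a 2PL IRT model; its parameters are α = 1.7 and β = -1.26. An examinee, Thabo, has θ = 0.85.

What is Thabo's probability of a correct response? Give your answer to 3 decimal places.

0.973

P(θ) = 1 / (1 + exp(−α(θ − β)))
Exponent: 1.7 × (0.85 − (-1.26)) = 3.5870
1/(1 + e^{-3.5870}) = 0.9731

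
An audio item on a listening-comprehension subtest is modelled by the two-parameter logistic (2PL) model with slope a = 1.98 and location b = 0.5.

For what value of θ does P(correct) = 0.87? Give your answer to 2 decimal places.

P(θ) = 1 / (1 + exp(−a(θ − b)))
logit = ln(0.8700/0.1300) = 1.9010
θ = b + logit/(a) = 0.5 + 1.9010/1.9800 = 1.4601

1.46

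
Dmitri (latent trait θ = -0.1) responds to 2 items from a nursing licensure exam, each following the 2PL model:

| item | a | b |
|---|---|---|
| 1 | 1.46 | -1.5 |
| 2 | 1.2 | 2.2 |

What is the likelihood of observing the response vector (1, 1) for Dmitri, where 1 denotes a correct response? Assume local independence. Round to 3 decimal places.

P(θ) = 1 / (1 + exp(−a(θ − b)))
P_1 = 1/(1+e^{-2.0440}) = 0.8853
P_2 = 1/(1+e^{2.7600}) = 0.0595
L = P_1 × P_2 = 0.8853 × 0.0595 = 0.05270

0.053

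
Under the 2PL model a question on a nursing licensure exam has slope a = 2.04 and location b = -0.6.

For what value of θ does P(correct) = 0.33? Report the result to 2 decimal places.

P(θ) = 1 / (1 + exp(−a(θ − b)))
logit = ln(0.3300/0.6700) = -0.7082
θ = b + logit/(a) = -0.6 + (-0.7082)/2.0400 = -0.9471

-0.95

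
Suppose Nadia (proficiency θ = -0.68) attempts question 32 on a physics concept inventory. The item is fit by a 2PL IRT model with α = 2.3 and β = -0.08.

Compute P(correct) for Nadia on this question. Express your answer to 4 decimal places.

P(θ) = 1 / (1 + exp(−α(θ − β)))
Exponent: 2.3 × (-0.68 − (-0.08)) = -1.3800
1/(1 + e^{1.3800}) = 0.2010

0.2010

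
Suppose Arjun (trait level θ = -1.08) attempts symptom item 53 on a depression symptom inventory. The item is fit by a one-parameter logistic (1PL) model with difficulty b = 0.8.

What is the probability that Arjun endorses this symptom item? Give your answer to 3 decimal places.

P(θ) = 1 / (1 + exp(−(θ − b)))
Exponent: (-1.08 − 0.8) = -1.8800
1/(1 + e^{1.8800}) = 0.1324
P = 0.1324

0.132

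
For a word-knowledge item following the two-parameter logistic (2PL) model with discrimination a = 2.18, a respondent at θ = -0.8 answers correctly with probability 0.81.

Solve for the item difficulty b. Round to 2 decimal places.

P(θ) = 1 / (1 + exp(−a(θ − b)))
logit(0.81) = ln(0.81/0.19) = 1.4500
b = θ − logit/(a) = -0.8 − 1.4500/2.1800 = -1.4651

-1.47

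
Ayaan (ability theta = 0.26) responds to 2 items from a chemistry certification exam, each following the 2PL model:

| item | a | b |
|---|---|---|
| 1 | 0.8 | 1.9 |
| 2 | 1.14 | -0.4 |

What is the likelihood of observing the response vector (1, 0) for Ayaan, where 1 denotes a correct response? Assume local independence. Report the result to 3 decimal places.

0.068

P(theta) = 1 / (1 + exp(−a(theta − b)))
P_1 = 1/(1+e^{1.3120}) = 0.2122
P_2 = 1/(1+e^{-0.7524}) = 0.6797
L = P_1 × (1−P_2) = 0.2122 × 0.3203 = 0.06795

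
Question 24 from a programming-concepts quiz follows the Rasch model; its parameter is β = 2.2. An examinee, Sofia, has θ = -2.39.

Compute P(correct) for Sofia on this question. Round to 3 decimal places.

0.010

P(θ) = 1 / (1 + exp(−(θ − β)))
Exponent: (-2.39 − 2.2) = -4.5900
1/(1 + e^{4.5900}) = 0.0101
P = 0.0101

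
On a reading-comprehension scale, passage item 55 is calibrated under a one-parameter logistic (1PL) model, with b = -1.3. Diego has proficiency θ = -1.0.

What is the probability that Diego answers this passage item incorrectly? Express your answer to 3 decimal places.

P(θ) = 1 / (1 + exp(−(θ − b)))
Exponent: (-1.0 − (-1.3)) = 0.3000
1/(1 + e^{-0.3000}) = 0.5744
P = 0.5744
P(incorrect) = 1 − 0.5744 = 0.4256

0.426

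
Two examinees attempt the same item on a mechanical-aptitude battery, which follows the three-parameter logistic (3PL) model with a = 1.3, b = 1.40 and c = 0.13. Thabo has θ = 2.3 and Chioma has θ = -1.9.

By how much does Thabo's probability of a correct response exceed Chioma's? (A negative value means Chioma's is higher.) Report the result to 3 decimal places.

0.652

P(θ) = c + (1 − c) · 1 / (1 + exp(−a(θ − b)))
P(Thabo) = 0.7939  [exponent 1.1700]
P(Chioma) = 0.1418  [exponent -4.2900]
Difference = 0.7939 − 0.1418 = 0.6522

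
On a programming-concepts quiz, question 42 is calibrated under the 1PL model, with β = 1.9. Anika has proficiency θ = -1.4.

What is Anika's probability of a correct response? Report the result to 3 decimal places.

P(θ) = 1 / (1 + exp(−(θ − β)))
Exponent: (-1.4 − 1.9) = -3.3000
1/(1 + e^{3.3000}) = 0.0356
P = 0.0356

0.036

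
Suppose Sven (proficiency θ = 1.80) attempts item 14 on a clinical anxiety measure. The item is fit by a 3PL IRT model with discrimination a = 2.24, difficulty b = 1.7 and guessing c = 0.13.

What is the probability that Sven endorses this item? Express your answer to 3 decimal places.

0.614

P(θ) = c + (1 − c) · 1 / (1 + exp(−a(θ − b)))
Exponent: 2.24 × (1.80 − 1.7) = 0.2240
1/(1 + e^{-0.2240}) = 0.5558
P = 0.13 + 0.87 × 0.5558 = 0.6135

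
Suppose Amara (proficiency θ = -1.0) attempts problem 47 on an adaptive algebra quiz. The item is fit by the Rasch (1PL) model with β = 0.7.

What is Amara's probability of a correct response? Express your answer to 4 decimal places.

P(θ) = 1 / (1 + exp(−(θ − β)))
Exponent: (-1.0 − 0.7) = -1.7000
1/(1 + e^{1.7000}) = 0.1545
P = 0.1545

0.1545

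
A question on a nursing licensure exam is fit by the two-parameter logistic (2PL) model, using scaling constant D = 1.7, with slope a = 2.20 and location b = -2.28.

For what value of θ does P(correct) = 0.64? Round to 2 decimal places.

-2.13

P(θ) = 1 / (1 + exp(−D·a(θ − b)))
logit = ln(0.6400/0.3600) = 0.5754
θ = b + logit/(1.7·a) = -2.28 + 0.5754/3.7400 = -2.1262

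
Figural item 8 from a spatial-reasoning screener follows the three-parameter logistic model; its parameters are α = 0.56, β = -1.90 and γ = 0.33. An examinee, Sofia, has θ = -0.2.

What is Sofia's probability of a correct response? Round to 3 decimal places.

0.813

P(θ) = γ + (1 − γ) · 1 / (1 + exp(−α(θ − β)))
Exponent: 0.56 × (-0.2 − (-1.90)) = 0.9520
1/(1 + e^{-0.9520}) = 0.7215
P = 0.33 + 0.67 × 0.7215 = 0.8134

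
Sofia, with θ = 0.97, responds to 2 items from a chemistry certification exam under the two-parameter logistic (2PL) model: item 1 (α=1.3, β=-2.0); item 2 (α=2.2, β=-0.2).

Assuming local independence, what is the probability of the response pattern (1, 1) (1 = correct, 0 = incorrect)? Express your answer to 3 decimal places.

0.910

P(θ) = 1 / (1 + exp(−α(θ − β)))
P_1 = 1/(1+e^{-3.8610}) = 0.9794
P_2 = 1/(1+e^{-2.5740}) = 0.9292
L = P_1 × P_2 = 0.9794 × 0.9292 = 0.91002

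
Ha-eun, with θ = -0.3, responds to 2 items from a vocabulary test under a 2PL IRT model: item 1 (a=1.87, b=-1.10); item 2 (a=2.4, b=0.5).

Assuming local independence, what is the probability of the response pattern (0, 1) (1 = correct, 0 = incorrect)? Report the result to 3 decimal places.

0.023

P(θ) = 1 / (1 + exp(−a(θ − b)))
P_1 = 1/(1+e^{-1.4960}) = 0.8170
P_2 = 1/(1+e^{1.9200}) = 0.1279
L = (1−P_1) × P_2 = 0.1830 × 0.1279 = 0.02340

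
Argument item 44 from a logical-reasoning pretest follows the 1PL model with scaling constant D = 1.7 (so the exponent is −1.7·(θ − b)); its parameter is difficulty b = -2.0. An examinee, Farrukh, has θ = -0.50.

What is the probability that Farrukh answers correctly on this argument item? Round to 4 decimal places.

0.9276

P(θ) = 1 / (1 + exp(−D·(θ − b)))
Exponent: 1.7 × (-0.50 − (-2.0)) = 2.5500
1/(1 + e^{-2.5500}) = 0.9276
P = 0.9276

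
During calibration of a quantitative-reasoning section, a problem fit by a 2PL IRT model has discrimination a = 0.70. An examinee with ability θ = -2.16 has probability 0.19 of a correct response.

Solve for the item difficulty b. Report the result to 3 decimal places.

P(θ) = 1 / (1 + exp(−a(θ − b)))
logit(0.19) = ln(0.19/0.81) = -1.4500
b = θ − logit/(a) = -2.16 − (-1.4500)/0.7000 = -0.0886

-0.089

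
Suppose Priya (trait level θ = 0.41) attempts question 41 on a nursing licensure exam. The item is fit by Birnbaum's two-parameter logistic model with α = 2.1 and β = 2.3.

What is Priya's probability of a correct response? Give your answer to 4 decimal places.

0.0185

P(θ) = 1 / (1 + exp(−α(θ − β)))
Exponent: 2.1 × (0.41 − 2.3) = -3.9690
1/(1 + e^{3.9690}) = 0.0185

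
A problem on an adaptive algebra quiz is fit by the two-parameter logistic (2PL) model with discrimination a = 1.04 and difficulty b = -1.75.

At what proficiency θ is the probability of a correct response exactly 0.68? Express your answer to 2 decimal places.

-1.03

P(θ) = 1 / (1 + exp(−a(θ − b)))
logit = ln(0.6800/0.3200) = 0.7538
θ = b + logit/(a) = -1.75 + 0.7538/1.0400 = -1.0252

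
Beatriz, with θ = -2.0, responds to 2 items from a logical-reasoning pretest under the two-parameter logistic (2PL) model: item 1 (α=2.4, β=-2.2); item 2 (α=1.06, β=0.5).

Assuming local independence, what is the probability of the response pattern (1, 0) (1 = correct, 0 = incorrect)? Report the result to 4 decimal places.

P(θ) = 1 / (1 + exp(−α(θ − β)))
P_1 = 1/(1+e^{-0.4800}) = 0.6177
P_2 = 1/(1+e^{2.6500}) = 0.0660
L = P_1 × (1−P_2) = 0.6177 × 0.9340 = 0.57698

0.5770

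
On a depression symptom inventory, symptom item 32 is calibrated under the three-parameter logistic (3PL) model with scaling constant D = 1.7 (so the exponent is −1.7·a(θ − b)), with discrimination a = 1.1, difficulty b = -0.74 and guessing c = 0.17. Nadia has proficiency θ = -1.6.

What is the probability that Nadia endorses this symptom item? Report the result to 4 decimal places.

P(θ) = c + (1 − c) · 1 / (1 + exp(−D·a(θ − b)))
Exponent: 1.7 × 1.1 × (-1.6 − (-0.74)) = -1.6082
1/(1 + e^{1.6082}) = 0.1668
P = 0.17 + 0.83 × 0.1668 = 0.3085

0.3085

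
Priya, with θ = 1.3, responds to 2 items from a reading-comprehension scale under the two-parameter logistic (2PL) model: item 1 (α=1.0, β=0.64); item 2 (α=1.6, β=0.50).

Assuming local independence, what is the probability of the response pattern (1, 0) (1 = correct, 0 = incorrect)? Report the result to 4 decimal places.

P(θ) = 1 / (1 + exp(−α(θ − β)))
P_1 = 1/(1+e^{-0.6600}) = 0.6593
P_2 = 1/(1+e^{-1.2800}) = 0.7824
L = P_1 × (1−P_2) = 0.6593 × 0.2176 = 0.14342

0.1434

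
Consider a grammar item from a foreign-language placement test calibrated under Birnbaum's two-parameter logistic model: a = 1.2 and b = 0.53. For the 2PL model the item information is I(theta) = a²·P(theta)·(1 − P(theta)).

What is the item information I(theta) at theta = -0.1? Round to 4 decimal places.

0.3131

P = 1/(1+e^{0.7560}) = 0.3195
P(1−P) = 0.3195 × 0.6805 = 0.2174
I = a² × P(1−P) = 1.2² × 0.2174 = 0.31309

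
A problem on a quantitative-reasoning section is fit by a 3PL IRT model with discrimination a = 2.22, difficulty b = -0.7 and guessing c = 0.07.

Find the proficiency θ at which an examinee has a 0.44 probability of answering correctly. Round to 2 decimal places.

-0.89

P(θ) = c + (1 − c) · 1 / (1 + exp(−a(θ − b)))
Remove guessing floor: (0.44 − 0.07)/(1 − 0.07) = 0.3978
logit = ln(0.3978/0.6022) = -0.4144
θ = b + logit/(a) = -0.7 + (-0.4144)/2.2200 = -0.8867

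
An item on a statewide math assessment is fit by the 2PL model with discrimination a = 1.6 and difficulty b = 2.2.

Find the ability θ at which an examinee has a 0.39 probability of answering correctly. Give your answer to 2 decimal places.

1.92

P(θ) = 1 / (1 + exp(−a(θ − b)))
logit = ln(0.3900/0.6100) = -0.4473
θ = b + logit/(a) = 2.2 + (-0.4473)/1.6000 = 1.9204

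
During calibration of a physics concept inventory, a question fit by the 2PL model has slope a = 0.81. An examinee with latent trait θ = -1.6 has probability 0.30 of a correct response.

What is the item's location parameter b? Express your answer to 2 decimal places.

-0.55

P(θ) = 1 / (1 + exp(−a(θ − b)))
logit(0.30) = ln(0.30/0.70) = -0.8473
b = θ − logit/(a) = -1.6 − (-0.8473)/0.8100 = -0.5540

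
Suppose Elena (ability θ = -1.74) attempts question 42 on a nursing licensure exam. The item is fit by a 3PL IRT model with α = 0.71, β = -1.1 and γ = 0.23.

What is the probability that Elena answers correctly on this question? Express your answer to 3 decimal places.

P(θ) = γ + (1 − γ) · 1 / (1 + exp(−α(θ − β)))
Exponent: 0.71 × (-1.74 − (-1.1)) = -0.4544
1/(1 + e^{0.4544}) = 0.3883
P = 0.23 + 0.77 × 0.3883 = 0.5290

0.529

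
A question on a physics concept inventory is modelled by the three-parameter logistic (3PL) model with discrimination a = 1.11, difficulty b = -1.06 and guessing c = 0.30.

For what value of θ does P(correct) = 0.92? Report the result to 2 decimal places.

P(θ) = c + (1 − c) · 1 / (1 + exp(−a(θ − b)))
Remove guessing floor: (0.92 − 0.30)/(1 − 0.30) = 0.8857
logit = ln(0.8857/0.1143) = 2.0477
θ = b + logit/(a) = -1.06 + 2.0477/1.1100 = 0.7848

0.78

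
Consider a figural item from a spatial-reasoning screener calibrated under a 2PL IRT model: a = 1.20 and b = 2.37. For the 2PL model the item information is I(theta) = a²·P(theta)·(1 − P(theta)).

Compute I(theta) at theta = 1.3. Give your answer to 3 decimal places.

0.245

P = 1/(1+e^{1.2840}) = 0.2169
P(1−P) = 0.2169 × 0.7831 = 0.1698
I = a² × P(1−P) = 1.20² × 0.1698 = 0.24457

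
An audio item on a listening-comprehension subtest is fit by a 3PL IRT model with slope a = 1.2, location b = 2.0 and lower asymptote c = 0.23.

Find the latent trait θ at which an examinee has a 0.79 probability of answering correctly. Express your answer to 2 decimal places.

2.82

P(θ) = c + (1 − c) · 1 / (1 + exp(−a(θ − b)))
Remove guessing floor: (0.79 − 0.23)/(1 − 0.23) = 0.7273
logit = ln(0.7273/0.2727) = 0.9808
θ = b + logit/(a) = 2.0 + 0.9808/1.2000 = 2.8174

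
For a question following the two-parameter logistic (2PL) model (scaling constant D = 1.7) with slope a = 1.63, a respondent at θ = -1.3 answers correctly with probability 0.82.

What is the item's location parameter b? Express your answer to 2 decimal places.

-1.85

P(θ) = 1 / (1 + exp(−D·a(θ − b)))
logit(0.82) = ln(0.82/0.18) = 1.5163
b = θ − logit/(1.7·a) = -1.3 − 1.5163/2.7710 = -1.8472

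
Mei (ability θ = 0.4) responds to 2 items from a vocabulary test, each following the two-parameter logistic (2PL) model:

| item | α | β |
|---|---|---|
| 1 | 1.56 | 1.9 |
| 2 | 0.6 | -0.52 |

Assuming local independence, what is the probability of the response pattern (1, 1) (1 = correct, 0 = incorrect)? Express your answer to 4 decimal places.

0.0558

P(θ) = 1 / (1 + exp(−α(θ − β)))
P_1 = 1/(1+e^{2.3400}) = 0.0879
P_2 = 1/(1+e^{-0.5520}) = 0.6346
L = P_1 × P_2 = 0.0879 × 0.6346 = 0.05576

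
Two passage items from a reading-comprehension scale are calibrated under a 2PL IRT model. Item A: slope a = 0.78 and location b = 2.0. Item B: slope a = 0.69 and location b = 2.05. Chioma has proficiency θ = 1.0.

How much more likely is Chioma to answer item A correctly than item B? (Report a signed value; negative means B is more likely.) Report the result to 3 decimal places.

P(θ) = 1 / (1 + exp(−a(θ − b)))
P_A = 0.3143
P_B = 0.3264
P_A − P_B = -0.0121

-0.012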